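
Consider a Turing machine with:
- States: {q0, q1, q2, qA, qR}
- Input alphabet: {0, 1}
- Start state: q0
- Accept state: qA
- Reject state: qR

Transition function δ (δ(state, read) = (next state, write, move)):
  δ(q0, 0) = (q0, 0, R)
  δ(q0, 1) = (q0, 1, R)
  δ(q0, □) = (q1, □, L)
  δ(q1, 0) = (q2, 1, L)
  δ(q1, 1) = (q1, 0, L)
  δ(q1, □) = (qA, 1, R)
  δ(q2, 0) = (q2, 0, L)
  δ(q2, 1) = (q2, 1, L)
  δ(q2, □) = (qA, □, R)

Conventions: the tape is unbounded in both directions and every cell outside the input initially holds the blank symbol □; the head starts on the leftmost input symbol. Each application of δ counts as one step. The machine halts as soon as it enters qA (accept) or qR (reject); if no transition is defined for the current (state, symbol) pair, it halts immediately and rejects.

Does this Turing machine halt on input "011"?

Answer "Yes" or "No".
Step 0: [q0]011 (head at position 0)
Step 1: δ(q0, 0) = (q0, 0, R)  ⊢  0[q0]11 (head at position 1)
Step 2: δ(q0, 1) = (q0, 1, R)  ⊢  01[q0]1 (head at position 2)
Step 3: δ(q0, 1) = (q0, 1, R)  ⊢  011[q0]□ (head at position 3)
Step 4: δ(q0, □) = (q1, □, L)  ⊢  01[q1]1□ (head at position 2)
Step 5: δ(q1, 1) = (q1, 0, L)  ⊢  0[q1]10□ (head at position 1)
Step 6: δ(q1, 1) = (q1, 0, L)  ⊢  [q1]000□ (head at position 0)
Step 7: δ(q1, 0) = (q2, 1, L)  ⊢  [q2]□100□ (head at position -1)
Step 8: δ(q2, □) = (qA, □, R)  ⊢  □[qA]100□ (head at position 0)
The machine is in qA, so it halts and accepts.
It halts after 8 steps.

Final answer: Yes - halts after 8 steps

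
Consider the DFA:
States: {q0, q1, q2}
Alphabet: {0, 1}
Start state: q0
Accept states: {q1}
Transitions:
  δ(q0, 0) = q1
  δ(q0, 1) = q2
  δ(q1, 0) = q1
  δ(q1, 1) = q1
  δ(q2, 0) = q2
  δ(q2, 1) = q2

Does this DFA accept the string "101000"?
Processing string "101000":
  q0 --1--> q2
  q2 --0--> q2
  q2 --1--> q2
  q2 --0--> q2
  q2 --0--> q2
  q2 --0--> q2
Final state: q2
Accept states: {q1}
q2 is not an accept state, so the string is rejected.

Final answer: No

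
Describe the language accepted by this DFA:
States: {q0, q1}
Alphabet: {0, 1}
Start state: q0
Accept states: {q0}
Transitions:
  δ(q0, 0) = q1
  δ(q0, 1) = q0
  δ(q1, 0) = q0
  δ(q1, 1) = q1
Analyzing the DFA structure:
Start state: q0
Accept states: {q0}
Interpreting what each state remembers (checking against the transitions):
  q0: an even number of 0s has been read so far
  q1: an odd number of 0s has been read so far
  δ(q0, 0): in q0 (an even number of 0s has been read so far), after reading 0 we have: an odd number of 0s has been read so far → q1
  δ(q0, 1): in q0 (an even number of 0s has been read so far), after reading 1 we have: an even number of 0s has been read so far → q0
  δ(q1, 0): in q1 (an odd number of 0s has been read so far), after reading 0 we have: an even number of 0s has been read so far → q0
  δ(q1, 1): in q1 (an odd number of 0s has been read so far), after reading 1 we have: an odd number of 0s has been read so far → q1
A string is accepted iff it ends in {q0}, i.e. an even number of 0s has been read so far.
Language: All binary strings with an even number of 0s

Final answer: All binary strings with an even number of 0s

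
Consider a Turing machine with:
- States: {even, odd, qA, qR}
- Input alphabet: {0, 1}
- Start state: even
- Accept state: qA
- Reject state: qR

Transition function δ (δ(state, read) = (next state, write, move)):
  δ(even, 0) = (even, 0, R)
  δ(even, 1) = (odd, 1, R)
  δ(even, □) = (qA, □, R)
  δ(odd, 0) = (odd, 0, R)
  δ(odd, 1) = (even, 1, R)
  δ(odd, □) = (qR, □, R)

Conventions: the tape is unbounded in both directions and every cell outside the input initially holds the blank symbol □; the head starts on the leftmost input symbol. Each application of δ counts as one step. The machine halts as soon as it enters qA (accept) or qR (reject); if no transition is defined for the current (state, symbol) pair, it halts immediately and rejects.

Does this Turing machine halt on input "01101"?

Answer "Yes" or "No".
Step 0: [even]01101 (head at position 0)
Step 1: δ(even, 0) = (even, 0, R)  ⊢  0[even]1101 (head at position 1)
Step 2: δ(even, 1) = (odd, 1, R)  ⊢  01[odd]101 (head at position 2)
Step 3: δ(odd, 1) = (even, 1, R)  ⊢  011[even]01 (head at position 3)
Step 4: δ(even, 0) = (even, 0, R)  ⊢  0110[even]1 (head at position 4)
Step 5: δ(even, 1) = (odd, 1, R)  ⊢  01101[odd]□ (head at position 5)
Step 6: δ(odd, □) = (qR, □, R)  ⊢  01101□[qR]□ (head at position 6)
The machine is in qR, so it halts and rejects.
It halts after 6 steps.

Final answer: Yes - halts after 6 steps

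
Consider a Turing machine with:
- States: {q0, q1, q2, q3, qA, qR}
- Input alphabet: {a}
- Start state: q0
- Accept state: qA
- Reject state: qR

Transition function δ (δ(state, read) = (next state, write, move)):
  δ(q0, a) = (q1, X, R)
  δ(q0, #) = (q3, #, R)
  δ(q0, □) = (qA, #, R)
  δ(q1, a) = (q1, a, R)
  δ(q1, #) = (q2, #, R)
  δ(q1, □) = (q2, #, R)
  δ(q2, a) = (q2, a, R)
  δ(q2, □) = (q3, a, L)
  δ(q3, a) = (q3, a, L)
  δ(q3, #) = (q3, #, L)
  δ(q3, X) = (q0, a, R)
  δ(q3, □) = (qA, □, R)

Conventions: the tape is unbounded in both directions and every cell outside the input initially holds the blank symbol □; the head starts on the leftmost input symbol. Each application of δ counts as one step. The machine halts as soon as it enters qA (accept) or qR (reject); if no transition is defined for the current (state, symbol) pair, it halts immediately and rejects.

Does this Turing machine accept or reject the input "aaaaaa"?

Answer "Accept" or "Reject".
Trace (configuration after each step, as tape_left[state]tape_right with head position):
Step 0: [q0]aaaaaa (head at position 0)
Step 1: X[q1]aaaaa (head 1)
Step 2: Xa[q1]aaaa (head 2)
Step 3: Xaa[q1]aaa (head 3)
Step 4: Xaaa[q1]aa (head 4)
Step 5: Xaaaa[q1]a (head 5)
Step 6: Xaaaaa[q1]□ (head 6)
Step 7: Xaaaaa#[q2]□ (head 7)
Step 8: Xaaaaa[q3]#a (head 6)
Step 9: Xaaaa[q3]a#a (head 5)
Step 10: Xaaa[q3]aa#a (head 4)
Step 11: Xaa[q3]aaa#a (head 3)
Step 12: Xa[q3]aaaa#a (head 2)
Step 13: X[q3]aaaaa#a (head 1)
Step 14: [q3]Xaaaaa#a (head 0)
Step 15: a[q0]aaaaa#a (head 1)
Step 16: aX[q1]aaaa#a (head 2)
Step 17: aXa[q1]aaa#a (head 3)
Step 18: aXaa[q1]aa#a (head 4)
Step 19: aXaaa[q1]a#a (head 5)
Step 20: aXaaaa[q1]#a (head 6)
Step 21: aXaaaa#[q2]a (head 7)
Step 22: aXaaaa#a[q2]□ (head 8)
Step 23: aXaaaa#[q3]aa (head 7)
Step 24: aXaaaa[q3]#aa (head 6)
Step 25: aXaaa[q3]a#aa (head 5)
Step 26: aXaa[q3]aa#aa (head 4)
Step 27: aXa[q3]aaa#aa (head 3)
Step 28: aX[q3]aaaa#aa (head 2)
Step 29: a[q3]Xaaaa#aa (head 1)
Step 30: aa[q0]aaaa#aa (head 2)
Step 31: aaX[q1]aaa#aa (head 3)
Step 32: aaXa[q1]aa#aa (head 4)
Step 33: aaXaa[q1]a#aa (head 5)
Step 34: aaXaaa[q1]#aa (head 6)
Step 35: aaXaaa#[q2]aa (head 7)
Step 36: aaXaaa#a[q2]a (head 8)
Step 37: aaXaaa#aa[q2]□ (head 9)
Step 38: aaXaaa#a[q3]aa (head 8)
Step 39: aaXaaa#[q3]aaa (head 7)
Step 40: aaXaaa[q3]#aaa (head 6)
Step 41: aaXaa[q3]a#aaa (head 5)
Step 42: aaXa[q3]aa#aaa (head 4)
Step 43: aaX[q3]aaa#aaa (head 3)
Step 44: aa[q3]Xaaa#aaa (head 2)
Step 45: aaa[q0]aaa#aaa (head 3)
Step 46: aaaX[q1]aa#aaa (head 4)
Step 47: aaaXa[q1]a#aaa (head 5)
Step 48: aaaXaa[q1]#aaa (head 6)
Step 49: aaaXaa#[q2]aaa (head 7)
Step 50: aaaXaa#a[q2]aa (head 8)
Step 51: aaaXaa#aa[q2]a (head 9)
Step 52: aaaXaa#aaa[q2]□ (head 10)
Step 53: aaaXaa#aa[q3]aa (head 9)
Step 54: aaaXaa#a[q3]aaa (head 8)
Step 55: aaaXaa#[q3]aaaa (head 7)
Step 56: aaaXaa[q3]#aaaa (head 6)
Step 57: aaaXa[q3]a#aaaa (head 5)
Step 58: aaaX[q3]aa#aaaa (head 4)
Step 59: aaa[q3]Xaa#aaaa (head 3)
Step 60: aaaa[q0]aa#aaaa (head 4)
Step 61: aaaaX[q1]a#aaaa (head 5)
Step 62: aaaaXa[q1]#aaaa (head 6)
Step 63: aaaaXa#[q2]aaaa (head 7)
Step 64: aaaaXa#a[q2]aaa (head 8)
Step 65: aaaaXa#aa[q2]aa (head 9)
Step 66: aaaaXa#aaa[q2]a (head 10)
Step 67: aaaaXa#aaaa[q2]□ (head 11)
Step 68: aaaaXa#aaa[q3]aa (head 10)
Step 69: aaaaXa#aa[q3]aaa (head 9)
Step 70: aaaaXa#a[q3]aaaa (head 8)
Step 71: aaaaXa#[q3]aaaaa (head 7)
Step 72: aaaaXa[q3]#aaaaa (head 6)
Step 73: aaaaX[q3]a#aaaaa (head 5)
Step 74: aaaa[q3]Xa#aaaaa (head 4)
Step 75: aaaaa[q0]a#aaaaa (head 5)
Step 76: aaaaaX[q1]#aaaaa (head 6)
Step 77: aaaaaX#[q2]aaaaa (head 7)
Step 78: aaaaaX#a[q2]aaaa (head 8)
Step 79: aaaaaX#aa[q2]aaa (head 9)
Step 80: aaaaaX#aaa[q2]aa (head 10)
Step 81: aaaaaX#aaaa[q2]a (head 11)
Step 82: aaaaaX#aaaaa[q2]□ (head 12)
Step 83: aaaaaX#aaaa[q3]aa (head 11)
Step 84: aaaaaX#aaa[q3]aaa (head 10)
Step 85: aaaaaX#aa[q3]aaaa (head 9)
Step 86: aaaaaX#a[q3]aaaaa (head 8)
Step 87: aaaaaX#[q3]aaaaaa (head 7)
Step 88: aaaaaX[q3]#aaaaaa (head 6)
Step 89: aaaaa[q3]X#aaaaaa (head 5)
Step 90: aaaaaa[q0]#aaaaaa (head 6)
Step 91: aaaaaa#[q3]aaaaaa (head 7)
Step 92: aaaaaa[q3]#aaaaaa (head 6)
Step 93: aaaaa[q3]a#aaaaaa (head 5)
Step 94: aaaa[q3]aa#aaaaaa (head 4)
Step 95: aaa[q3]aaa#aaaaaa (head 3)
Step 96: aa[q3]aaaa#aaaaaa (head 2)
Step 97: a[q3]aaaaa#aaaaaa (head 1)
Step 98: [q3]aaaaaa#aaaaaa (head 0)
Step 99: [q3]□aaaaaa#aaaaaa (head -1)
Step 100: □[qA]aaaaaa#aaaaaa (head 0)
The machine is in qA, so it halts and accepts.

Final answer: Accept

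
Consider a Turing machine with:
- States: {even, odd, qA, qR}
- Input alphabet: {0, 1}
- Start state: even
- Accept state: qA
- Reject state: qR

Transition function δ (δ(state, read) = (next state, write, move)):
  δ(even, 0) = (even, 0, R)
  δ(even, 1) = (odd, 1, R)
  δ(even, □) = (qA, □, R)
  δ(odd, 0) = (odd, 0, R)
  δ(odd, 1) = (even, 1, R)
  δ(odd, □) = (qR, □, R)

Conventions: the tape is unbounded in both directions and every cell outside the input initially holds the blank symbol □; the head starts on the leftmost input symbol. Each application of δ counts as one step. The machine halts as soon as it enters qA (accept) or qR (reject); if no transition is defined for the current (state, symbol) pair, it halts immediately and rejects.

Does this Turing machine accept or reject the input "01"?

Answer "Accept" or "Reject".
Step 0: [even]01 (head at position 0)
Step 1: δ(even, 0) = (even, 0, R)  ⊢  0[even]1 (head at position 1)
Step 2: δ(even, 1) = (odd, 1, R)  ⊢  01[odd]□ (head at position 2)
Step 3: δ(odd, □) = (qR, □, R)  ⊢  01□[qR]□ (head at position 3)
The machine is in qR, so it halts and rejects.

Final answer: Reject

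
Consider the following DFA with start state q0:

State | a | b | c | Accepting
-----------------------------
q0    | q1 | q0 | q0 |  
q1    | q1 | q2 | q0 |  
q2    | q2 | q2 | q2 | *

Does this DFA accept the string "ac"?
Start in q0.
Read 'a': q0 → q1
Read 'c': q1 → q0
Final state q0 is not accepting, so the string is rejected.

Final answer: No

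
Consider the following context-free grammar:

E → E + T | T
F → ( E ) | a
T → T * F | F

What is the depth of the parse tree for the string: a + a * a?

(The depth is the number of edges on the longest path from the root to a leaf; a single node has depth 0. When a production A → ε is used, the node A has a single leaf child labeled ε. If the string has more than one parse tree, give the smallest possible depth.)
The grammar is unambiguous; the parse tree of a + a * a is:
E → E + T at the root (depth 0).
  Left E (depth 1) → T (2) → F (3) → a (4).
  Right T (depth 1) → T * F; that T (2) → F (3) → a (4); F (2) → a (3).
The longest root-to-leaf paths have 4 edges.
Depth = 4.

Final answer: 4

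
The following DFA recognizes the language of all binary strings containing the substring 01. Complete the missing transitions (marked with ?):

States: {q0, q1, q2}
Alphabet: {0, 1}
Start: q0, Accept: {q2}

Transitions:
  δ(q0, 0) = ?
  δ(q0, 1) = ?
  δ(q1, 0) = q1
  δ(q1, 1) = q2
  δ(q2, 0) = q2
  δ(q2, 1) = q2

What each state remembers (consistent with the given transitions and accept states):
  q0: 01 not seen yet and the last symbol was not 0
  q1: 01 not seen yet and the last symbol was 0
  q2: the substring 01 has already been seen
Filling in the missing entries:
  δ(q0, 0): in q0 (01 not seen yet and the last symbol was not 0), after reading 0 we have: 01 not seen yet and the last symbol was 0 → q1
  δ(q0, 1): in q0 (01 not seen yet and the last symbol was not 0), after reading 1 we have: 01 not seen yet and the last symbol was not 0 → q0

Final answer: δ(q0, 0) = q1; δ(q0, 1) = q0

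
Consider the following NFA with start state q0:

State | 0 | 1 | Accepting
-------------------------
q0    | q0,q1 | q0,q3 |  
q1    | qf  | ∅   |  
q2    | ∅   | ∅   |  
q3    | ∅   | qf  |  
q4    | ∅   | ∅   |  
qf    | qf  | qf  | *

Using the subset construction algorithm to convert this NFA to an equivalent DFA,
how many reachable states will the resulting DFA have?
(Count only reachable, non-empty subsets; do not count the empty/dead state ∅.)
Start subset: {q0}
{q0}: on 0 → {q0, q1}, on 1 → {q0, q3}
{q0, q1}: on 0 → {q0, q1, qf}, on 1 → {q0, q3}
{q0, q3}: on 0 → {q0, q1}, on 1 → {q0, q3, qf}
{q0, q1, qf}: on 0 → {q0, q1, qf}, on 1 → {q0, q3, qf}
{q0, q3, qf}: on 0 → {q0, q1, qf}, on 1 → {q0, q3, qf}
Reachable non-empty subsets: {q0}, {q0, q1}, {q0, q3}, {q0, q1, qf}, {q0, q3, qf} — 5 in total.

Final answer: 5 states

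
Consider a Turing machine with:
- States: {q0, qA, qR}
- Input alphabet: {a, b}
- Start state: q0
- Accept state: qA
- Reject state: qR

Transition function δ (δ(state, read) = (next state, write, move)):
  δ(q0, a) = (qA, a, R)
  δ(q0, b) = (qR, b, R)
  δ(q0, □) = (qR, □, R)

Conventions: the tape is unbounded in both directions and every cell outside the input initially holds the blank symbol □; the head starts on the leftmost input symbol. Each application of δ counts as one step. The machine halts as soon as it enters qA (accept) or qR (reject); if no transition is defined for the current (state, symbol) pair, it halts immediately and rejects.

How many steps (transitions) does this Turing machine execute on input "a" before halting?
Step 0: [q0]a (head at position 0)
Step 1: δ(q0, a) = (qA, a, R)  ⊢  a[qA]□ (head at position 1)
The machine is in qA, so it halts and accepts.
Number of transitions executed: 1.

Final answer: 1 steps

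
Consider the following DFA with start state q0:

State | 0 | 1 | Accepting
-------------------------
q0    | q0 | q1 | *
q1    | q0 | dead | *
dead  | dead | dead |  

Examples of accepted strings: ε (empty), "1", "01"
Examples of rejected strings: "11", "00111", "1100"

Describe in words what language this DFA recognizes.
binary strings with no two consecutive 1s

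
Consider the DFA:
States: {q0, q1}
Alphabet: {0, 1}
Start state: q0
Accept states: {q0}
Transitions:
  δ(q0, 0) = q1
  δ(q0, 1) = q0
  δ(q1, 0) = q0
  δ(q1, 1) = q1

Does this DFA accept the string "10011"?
Processing string "10011":
  q0 --1--> q0
  q0 --0--> q1
  q1 --0--> q0
  q0 --1--> q0
  q0 --1--> q0
Final state: q0
Accept states: {q0}
q0 is an accept state, so the string is accepted.

Final answer: Yes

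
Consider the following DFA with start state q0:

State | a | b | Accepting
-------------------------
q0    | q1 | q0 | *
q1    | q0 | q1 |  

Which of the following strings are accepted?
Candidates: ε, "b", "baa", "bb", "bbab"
ε: q0; q0 is accepting → accepted
"b": q0 → q0; q0 is accepting → accepted
"baa": q0 → q0 → q1 → q0; q0 is accepting → accepted
"bb": q0 → q0 → q0; q0 is accepting → accepted
"bbab": q0 → q0 → q0 → q1 → q1; q1 is not accepting → rejected

Final answer: ε, "b", "baa", "bb"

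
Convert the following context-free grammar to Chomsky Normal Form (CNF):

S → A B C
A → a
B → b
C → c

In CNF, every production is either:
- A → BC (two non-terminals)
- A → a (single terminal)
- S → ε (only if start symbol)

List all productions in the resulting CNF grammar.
The grammar has no ε-productions or unit productions to eliminate.
A → a is already in CNF (single terminal) – keep it.
B → b is already in CNF (single terminal) – keep it.
C → c is already in CNF (single terminal) – keep it.
S → A B C has 3 symbols on the right: break it into binary productions S → A X0, X0 → B C.
Resulting CNF grammar (5 productions): A → a; B → b; C → c; S → A X0; X0 → B C

Final answer: A → a; B → b; C → c; S → A X0; X0 → B C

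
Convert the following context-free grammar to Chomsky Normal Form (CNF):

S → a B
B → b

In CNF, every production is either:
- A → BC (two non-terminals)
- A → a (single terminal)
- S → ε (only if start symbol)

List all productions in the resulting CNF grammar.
The grammar has no ε-productions or unit productions to eliminate.
S → a B has terminal a in a right-hand side of length ≥ 2: introduce T_a → a and use T_a in place of a.
B → b is already in CNF (single terminal) – keep it.
S → a B becomes S → T_a B.
Resulting CNF grammar (3 productions): T_a → a; B → b; S → T_a B

Final answer: T_a → a; B → b; S → T_a B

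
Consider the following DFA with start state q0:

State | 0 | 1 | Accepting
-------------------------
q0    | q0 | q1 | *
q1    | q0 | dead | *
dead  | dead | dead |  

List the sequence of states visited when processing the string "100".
q0 → q1 → q0 → q0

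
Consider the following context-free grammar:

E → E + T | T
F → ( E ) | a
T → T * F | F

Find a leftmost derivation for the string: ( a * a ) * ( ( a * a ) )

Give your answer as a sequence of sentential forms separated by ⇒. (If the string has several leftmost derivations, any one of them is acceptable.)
Start with E.
Step 1: the leftmost non-terminal is E; apply E → T:  T
Step 2: the leftmost non-terminal is T; apply T → T * F:  T * F
Step 3: the leftmost non-terminal is T; apply T → F:  F * F
Step 4: the leftmost non-terminal is F; apply F → ( E ):  ( E ) * F
Step 5: the leftmost non-terminal is E; apply E → T:  ( T ) * F
Step 6: the leftmost non-terminal is T; apply T → T * F:  ( T * F ) * F
Step 7: the leftmost non-terminal is T; apply T → F:  ( F * F ) * F
Step 8: the leftmost non-terminal is F; apply F → a:  ( a * F ) * F
Step 9: the leftmost non-terminal is F; apply F → a:  ( a * a ) * F
Step 10: the leftmost non-terminal is F; apply F → ( E ):  ( a * a ) * ( E )
Step 11: the leftmost non-terminal is E; apply E → T:  ( a * a ) * ( T )
Step 12: the leftmost non-terminal is T; apply T → F:  ( a * a ) * ( F )
Step 13: the leftmost non-terminal is F; apply F → ( E ):  ( a * a ) * ( ( E ) )
Step 14: the leftmost non-terminal is E; apply E → T:  ( a * a ) * ( ( T ) )
Step 15: the leftmost non-terminal is T; apply T → T * F:  ( a * a ) * ( ( T * F ) )
Step 16: the leftmost non-terminal is T; apply T → F:  ( a * a ) * ( ( F * F ) )
Step 17: the leftmost non-terminal is F; apply F → a:  ( a * a ) * ( ( a * F ) )
Step 18: the leftmost non-terminal is F; apply F → a:  ( a * a ) * ( ( a * a ) )

Final answer: E ⇒ T ⇒ T * F ⇒ F * F ⇒ ( E ) * F ⇒ ( T ) * F ⇒ ( T * F ) * F ⇒ ( F * F ) * F ⇒ ( a * F ) * F ⇒ ( a * a ) * F ⇒ ( a * a ) * ( E ) ⇒ ( a * a ) * ( T ) ⇒ ( a * a ) * ( F ) ⇒ ( a * a ) * ( ( E ) ) ⇒ ( a * a ) * ( ( T ) ) ⇒ ( a * a ) * ( ( T * F ) ) ⇒ ( a * a ) * ( ( F * F ) ) ⇒ ( a * a ) * ( ( a * F ) ) ⇒ ( a * a ) * ( ( a * a ) )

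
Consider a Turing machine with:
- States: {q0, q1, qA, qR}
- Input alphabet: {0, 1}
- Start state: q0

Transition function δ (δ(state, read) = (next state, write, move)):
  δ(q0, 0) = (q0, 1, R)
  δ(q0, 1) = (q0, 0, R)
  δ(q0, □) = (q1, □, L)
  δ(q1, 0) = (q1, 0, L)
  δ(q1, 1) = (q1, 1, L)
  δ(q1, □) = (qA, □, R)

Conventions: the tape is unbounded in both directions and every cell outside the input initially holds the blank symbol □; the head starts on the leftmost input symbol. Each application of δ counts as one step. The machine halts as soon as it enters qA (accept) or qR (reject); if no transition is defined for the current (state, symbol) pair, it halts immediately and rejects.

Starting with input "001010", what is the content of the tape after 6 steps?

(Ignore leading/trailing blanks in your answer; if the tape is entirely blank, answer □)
Step 0: [q0]001010 (head at position 0)
Step 1: δ(q0, 0) = (q0, 1, R)  ⊢  1[q0]01010 (head at position 1)
Step 2: δ(q0, 0) = (q0, 1, R)  ⊢  11[q0]1010 (head at position 2)
Step 3: δ(q0, 1) = (q0, 0, R)  ⊢  110[q0]010 (head at position 3)
Step 4: δ(q0, 0) = (q0, 1, R)  ⊢  1101[q0]10 (head at position 4)
Step 5: δ(q0, 1) = (q0, 0, R)  ⊢  11010[q0]0 (head at position 5)
Step 6: δ(q0, 0) = (q0, 1, R)  ⊢  110101[q0]□ (head at position 6)
Tape after 6 steps (ignoring surrounding blanks): 110101

Final answer: Tape: 110101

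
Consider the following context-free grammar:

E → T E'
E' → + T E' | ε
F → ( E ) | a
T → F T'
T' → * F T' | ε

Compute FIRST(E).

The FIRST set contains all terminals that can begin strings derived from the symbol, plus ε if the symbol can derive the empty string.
FIRST(F): F → ( E ) contributes '(' and F → a contributes 'a', so FIRST(F) = {(, a}. F is not nullable.
FIRST(T): T → F T' begins with F, and F is not nullable, so FIRST(T) = FIRST(F) = {(, a}.
FIRST(E): E → T E' begins with T, and T is not nullable, so FIRST(E) = FIRST(T) = {(, a}.

Final answer: {(, a}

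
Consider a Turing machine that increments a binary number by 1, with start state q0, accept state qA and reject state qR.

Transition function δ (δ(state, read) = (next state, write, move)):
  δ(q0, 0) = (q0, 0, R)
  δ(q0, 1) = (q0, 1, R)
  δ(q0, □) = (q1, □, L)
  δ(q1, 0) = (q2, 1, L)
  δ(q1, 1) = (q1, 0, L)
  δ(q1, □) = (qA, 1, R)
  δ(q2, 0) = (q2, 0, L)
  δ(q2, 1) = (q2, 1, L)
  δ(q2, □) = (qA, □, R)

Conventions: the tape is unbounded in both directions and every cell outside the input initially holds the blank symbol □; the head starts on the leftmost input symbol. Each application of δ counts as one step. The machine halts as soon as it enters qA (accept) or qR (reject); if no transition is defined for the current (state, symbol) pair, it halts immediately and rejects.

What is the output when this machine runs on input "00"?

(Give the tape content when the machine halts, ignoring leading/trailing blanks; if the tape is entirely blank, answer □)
Step 0: [q0]00 (head at position 0)
Step 1: δ(q0, 0) = (q0, 0, R)  ⊢  0[q0]0 (head at position 1)
Step 2: δ(q0, 0) = (q0, 0, R)  ⊢  00[q0]□ (head at position 2)
Step 3: δ(q0, □) = (q1, □, L)  ⊢  0[q1]0□ (head at position 1)
Step 4: δ(q1, 0) = (q2, 1, L)  ⊢  [q2]01□ (head at position 0)
Step 5: δ(q2, 0) = (q2, 0, L)  ⊢  [q2]□01□ (head at position -1)
Step 6: δ(q2, □) = (qA, □, R)  ⊢  □[qA]01□ (head at position 0)
The machine is in qA, so it halts and accepts.
Tape content when halted (ignoring surrounding blanks): 01

Final answer: Output: 01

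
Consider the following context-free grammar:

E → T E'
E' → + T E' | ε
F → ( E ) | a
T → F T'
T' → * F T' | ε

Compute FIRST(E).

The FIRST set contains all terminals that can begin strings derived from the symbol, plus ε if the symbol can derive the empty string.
FIRST(F): F → ( E ) contributes '(' and F → a contributes 'a', so FIRST(F) = {(, a}. F is not nullable.
FIRST(T): T → F T' begins with F, and F is not nullable, so FIRST(T) = FIRST(F) = {(, a}.
FIRST(E): E → T E' begins with T, and T is not nullable, so FIRST(E) = FIRST(T) = {(, a}.

Final answer: {(, a}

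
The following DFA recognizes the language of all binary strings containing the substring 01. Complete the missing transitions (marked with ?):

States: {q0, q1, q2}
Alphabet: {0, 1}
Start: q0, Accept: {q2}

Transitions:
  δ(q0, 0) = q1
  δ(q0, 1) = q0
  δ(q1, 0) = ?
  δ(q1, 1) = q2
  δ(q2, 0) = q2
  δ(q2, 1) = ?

What each state remembers (consistent with the given transitions and accept states):
  q0: 01 not seen yet and the last symbol was not 0
  q1: 01 not seen yet and the last symbol was 0
  q2: the substring 01 has already been seen
Filling in the missing entries:
  δ(q1, 0): in q1 (01 not seen yet and the last symbol was 0), after reading 0 we have: 01 not seen yet and the last symbol was 0 → q1
  δ(q2, 1): in q2 (the substring 01 has already been seen), after reading 1 we have: the substring 01 has already been seen → q2

Final answer: δ(q1, 0) = q1; δ(q2, 1) = q2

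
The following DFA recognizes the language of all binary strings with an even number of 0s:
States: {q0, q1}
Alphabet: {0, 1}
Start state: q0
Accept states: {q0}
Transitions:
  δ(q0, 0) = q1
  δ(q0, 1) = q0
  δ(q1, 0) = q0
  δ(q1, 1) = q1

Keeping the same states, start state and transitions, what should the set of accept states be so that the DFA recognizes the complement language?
The DFA is complete (every state has a transition on every symbol), so the complement
is recognized by the same DFA with accepting and non-accepting states swapped.
Original accept states: {q0}
Complement accept states = All states - Original accept states
= {q0, q1} - {q0}
= {q1}
Complement language: strings with an ODD number of 0s

Final answer: {q1}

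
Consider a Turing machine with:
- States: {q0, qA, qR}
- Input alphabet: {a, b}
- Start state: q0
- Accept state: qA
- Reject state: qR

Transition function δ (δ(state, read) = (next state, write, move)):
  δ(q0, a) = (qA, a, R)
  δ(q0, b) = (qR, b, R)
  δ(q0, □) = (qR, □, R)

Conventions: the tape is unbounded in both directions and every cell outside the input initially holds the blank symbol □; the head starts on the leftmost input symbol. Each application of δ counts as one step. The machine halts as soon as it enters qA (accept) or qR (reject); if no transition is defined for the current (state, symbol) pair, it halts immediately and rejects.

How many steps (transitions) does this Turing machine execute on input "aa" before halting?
Step 0: [q0]aa (head at position 0)
Step 1: δ(q0, a) = (qA, a, R)  ⊢  a[qA]a (head at position 1)
The machine is in qA, so it halts and accepts.
Number of transitions executed: 1.

Final answer: 1 steps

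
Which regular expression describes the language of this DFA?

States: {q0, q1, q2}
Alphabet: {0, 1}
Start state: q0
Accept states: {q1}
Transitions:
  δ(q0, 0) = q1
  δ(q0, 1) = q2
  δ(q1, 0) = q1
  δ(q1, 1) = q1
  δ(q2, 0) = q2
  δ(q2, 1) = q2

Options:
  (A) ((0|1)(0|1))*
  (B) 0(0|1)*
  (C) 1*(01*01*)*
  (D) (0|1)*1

Testing sample strings against the DFA:
  '01' -> accepted
  '10' -> rejected
  '00' -> accepted
  '0110' -> accepted
Checking each option for a counterexample:
  (A) ((0|1)(0|1))*: ε is rejected by the DFA but matches the regex → eliminated
  (B) 0(0|1)*: agrees with the DFA on all strings of length ≤ 4
  (C) 1*(01*01*)*: ε is rejected by the DFA but matches the regex → eliminated
  (D) (0|1)*1: '0' is accepted by the DFA but does not match the regex → eliminated
Only (B) 0(0|1)* is consistent with the DFA.

Final answer: (B) 0(0|1)*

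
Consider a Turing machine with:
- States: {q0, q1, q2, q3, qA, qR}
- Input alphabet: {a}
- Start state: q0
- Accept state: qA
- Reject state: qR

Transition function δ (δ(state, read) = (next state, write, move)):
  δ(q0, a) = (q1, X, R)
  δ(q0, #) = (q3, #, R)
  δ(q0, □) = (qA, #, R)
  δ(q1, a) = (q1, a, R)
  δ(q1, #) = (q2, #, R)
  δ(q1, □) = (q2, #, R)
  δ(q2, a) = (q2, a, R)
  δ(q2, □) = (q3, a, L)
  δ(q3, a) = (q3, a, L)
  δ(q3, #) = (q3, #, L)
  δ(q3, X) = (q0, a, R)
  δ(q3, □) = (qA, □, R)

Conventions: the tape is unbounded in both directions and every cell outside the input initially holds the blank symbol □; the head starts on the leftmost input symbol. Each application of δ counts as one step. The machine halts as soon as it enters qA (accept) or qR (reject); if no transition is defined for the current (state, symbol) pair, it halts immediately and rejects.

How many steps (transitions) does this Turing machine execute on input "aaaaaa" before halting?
Trace (configuration after each step, as tape_left[state]tape_right with head position):
Step 0: [q0]aaaaaa (head at position 0)
Step 1: X[q1]aaaaa (head 1)
Step 2: Xa[q1]aaaa (head 2)
Step 3: Xaa[q1]aaa (head 3)
Step 4: Xaaa[q1]aa (head 4)
Step 5: Xaaaa[q1]a (head 5)
Step 6: Xaaaaa[q1]□ (head 6)
Step 7: Xaaaaa#[q2]□ (head 7)
Step 8: Xaaaaa[q3]#a (head 6)
Step 9: Xaaaa[q3]a#a (head 5)
Step 10: Xaaa[q3]aa#a (head 4)
Step 11: Xaa[q3]aaa#a (head 3)
Step 12: Xa[q3]aaaa#a (head 2)
Step 13: X[q3]aaaaa#a (head 1)
Step 14: [q3]Xaaaaa#a (head 0)
Step 15: a[q0]aaaaa#a (head 1)
Step 16: aX[q1]aaaa#a (head 2)
Step 17: aXa[q1]aaa#a (head 3)
Step 18: aXaa[q1]aa#a (head 4)
Step 19: aXaaa[q1]a#a (head 5)
Step 20: aXaaaa[q1]#a (head 6)
Step 21: aXaaaa#[q2]a (head 7)
Step 22: aXaaaa#a[q2]□ (head 8)
Step 23: aXaaaa#[q3]aa (head 7)
Step 24: aXaaaa[q3]#aa (head 6)
Step 25: aXaaa[q3]a#aa (head 5)
Step 26: aXaa[q3]aa#aa (head 4)
Step 27: aXa[q3]aaa#aa (head 3)
Step 28: aX[q3]aaaa#aa (head 2)
Step 29: a[q3]Xaaaa#aa (head 1)
Step 30: aa[q0]aaaa#aa (head 2)
Step 31: aaX[q1]aaa#aa (head 3)
Step 32: aaXa[q1]aa#aa (head 4)
Step 33: aaXaa[q1]a#aa (head 5)
Step 34: aaXaaa[q1]#aa (head 6)
Step 35: aaXaaa#[q2]aa (head 7)
Step 36: aaXaaa#a[q2]a (head 8)
Step 37: aaXaaa#aa[q2]□ (head 9)
Step 38: aaXaaa#a[q3]aa (head 8)
Step 39: aaXaaa#[q3]aaa (head 7)
Step 40: aaXaaa[q3]#aaa (head 6)
Step 41: aaXaa[q3]a#aaa (head 5)
Step 42: aaXa[q3]aa#aaa (head 4)
Step 43: aaX[q3]aaa#aaa (head 3)
Step 44: aa[q3]Xaaa#aaa (head 2)
Step 45: aaa[q0]aaa#aaa (head 3)
Step 46: aaaX[q1]aa#aaa (head 4)
Step 47: aaaXa[q1]a#aaa (head 5)
Step 48: aaaXaa[q1]#aaa (head 6)
Step 49: aaaXaa#[q2]aaa (head 7)
Step 50: aaaXaa#a[q2]aa (head 8)
Step 51: aaaXaa#aa[q2]a (head 9)
Step 52: aaaXaa#aaa[q2]□ (head 10)
Step 53: aaaXaa#aa[q3]aa (head 9)
Step 54: aaaXaa#a[q3]aaa (head 8)
Step 55: aaaXaa#[q3]aaaa (head 7)
Step 56: aaaXaa[q3]#aaaa (head 6)
Step 57: aaaXa[q3]a#aaaa (head 5)
Step 58: aaaX[q3]aa#aaaa (head 4)
Step 59: aaa[q3]Xaa#aaaa (head 3)
Step 60: aaaa[q0]aa#aaaa (head 4)
Step 61: aaaaX[q1]a#aaaa (head 5)
Step 62: aaaaXa[q1]#aaaa (head 6)
Step 63: aaaaXa#[q2]aaaa (head 7)
Step 64: aaaaXa#a[q2]aaa (head 8)
Step 65: aaaaXa#aa[q2]aa (head 9)
Step 66: aaaaXa#aaa[q2]a (head 10)
Step 67: aaaaXa#aaaa[q2]□ (head 11)
Step 68: aaaaXa#aaa[q3]aa (head 10)
Step 69: aaaaXa#aa[q3]aaa (head 9)
Step 70: aaaaXa#a[q3]aaaa (head 8)
Step 71: aaaaXa#[q3]aaaaa (head 7)
Step 72: aaaaXa[q3]#aaaaa (head 6)
Step 73: aaaaX[q3]a#aaaaa (head 5)
Step 74: aaaa[q3]Xa#aaaaa (head 4)
Step 75: aaaaa[q0]a#aaaaa (head 5)
Step 76: aaaaaX[q1]#aaaaa (head 6)
Step 77: aaaaaX#[q2]aaaaa (head 7)
Step 78: aaaaaX#a[q2]aaaa (head 8)
Step 79: aaaaaX#aa[q2]aaa (head 9)
Step 80: aaaaaX#aaa[q2]aa (head 10)
Step 81: aaaaaX#aaaa[q2]a (head 11)
Step 82: aaaaaX#aaaaa[q2]□ (head 12)
Step 83: aaaaaX#aaaa[q3]aa (head 11)
Step 84: aaaaaX#aaa[q3]aaa (head 10)
Step 85: aaaaaX#aa[q3]aaaa (head 9)
Step 86: aaaaaX#a[q3]aaaaa (head 8)
Step 87: aaaaaX#[q3]aaaaaa (head 7)
Step 88: aaaaaX[q3]#aaaaaa (head 6)
Step 89: aaaaa[q3]X#aaaaaa (head 5)
Step 90: aaaaaa[q0]#aaaaaa (head 6)
Step 91: aaaaaa#[q3]aaaaaa (head 7)
Step 92: aaaaaa[q3]#aaaaaa (head 6)
Step 93: aaaaa[q3]a#aaaaaa (head 5)
Step 94: aaaa[q3]aa#aaaaaa (head 4)
Step 95: aaa[q3]aaa#aaaaaa (head 3)
Step 96: aa[q3]aaaa#aaaaaa (head 2)
Step 97: a[q3]aaaaa#aaaaaa (head 1)
Step 98: [q3]aaaaaa#aaaaaa (head 0)
Step 99: [q3]□aaaaaa#aaaaaa (head -1)
Step 100: □[qA]aaaaaa#aaaaaa (head 0)
The machine is in qA, so it halts and accepts.
Number of transitions executed: 100.

Final answer: 100 steps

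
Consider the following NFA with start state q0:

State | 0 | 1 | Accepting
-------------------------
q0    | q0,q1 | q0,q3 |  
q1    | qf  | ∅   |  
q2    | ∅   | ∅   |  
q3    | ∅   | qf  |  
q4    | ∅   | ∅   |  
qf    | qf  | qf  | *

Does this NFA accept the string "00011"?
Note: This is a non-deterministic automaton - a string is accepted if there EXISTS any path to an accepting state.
Track the set of states the NFA could be in: start {q0}
Read '0': {q0} → {q0, q1}
Read '0': {q0, q1} → {q0, q1, qf}
Read '0': {q0, q1, qf} → {q0, q1, qf}
Read '1': {q0, q1, qf} → {q0, q3, qf}
Read '1': {q0, q3, qf} → {q0, q3, qf}
Final set {q0, q3, qf} contains accepting state(s) {qf} → accepted.

Final answer: Yes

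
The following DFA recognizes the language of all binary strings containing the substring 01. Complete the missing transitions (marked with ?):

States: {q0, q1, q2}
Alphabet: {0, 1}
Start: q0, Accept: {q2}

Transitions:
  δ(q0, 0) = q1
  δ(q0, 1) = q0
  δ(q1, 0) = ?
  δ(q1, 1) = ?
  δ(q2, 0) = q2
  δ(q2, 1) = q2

What each state remembers (consistent with the given transitions and accept states):
  q0: 01 not seen yet and the last symbol was not 0
  q1: 01 not seen yet and the last symbol was 0
  q2: the substring 01 has already been seen
Filling in the missing entries:
  δ(q1, 0): in q1 (01 not seen yet and the last symbol was 0), after reading 0 we have: 01 not seen yet and the last symbol was 0 → q1
  δ(q1, 1): in q1 (01 not seen yet and the last symbol was 0), after reading 1 we have: the substring 01 has already been seen → q2

Final answer: δ(q1, 0) = q1; δ(q1, 1) = q2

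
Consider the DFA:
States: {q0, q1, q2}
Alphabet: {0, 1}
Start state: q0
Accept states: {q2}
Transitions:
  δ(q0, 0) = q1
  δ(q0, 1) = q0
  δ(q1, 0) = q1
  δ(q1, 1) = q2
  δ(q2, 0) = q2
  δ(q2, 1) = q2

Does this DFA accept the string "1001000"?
Processing string "1001000":
  q0 --1--> q0
  q0 --0--> q1
  q1 --0--> q1
  q1 --1--> q2
  q2 --0--> q2
  q2 --0--> q2
  q2 --0--> q2
Final state: q2
Accept states: {q2}
q2 is an accept state, so the string is accepted.

Final answer: Yes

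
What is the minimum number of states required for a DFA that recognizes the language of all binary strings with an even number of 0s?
Language: binary strings with an even number of 0s
Lower bound (Myhill–Nerode): the prefixes ε, 0 are pairwise distinguishable:
  ε vs 0: suffix ε distinguishes them (ε has zero 0s (accepted), 0 has one 0 (rejected))
So any DFA needs at least 2 states.
Upper bound: a DFA with 2 states exists (one state per class above).
Minimum states: 2

Final answer: 2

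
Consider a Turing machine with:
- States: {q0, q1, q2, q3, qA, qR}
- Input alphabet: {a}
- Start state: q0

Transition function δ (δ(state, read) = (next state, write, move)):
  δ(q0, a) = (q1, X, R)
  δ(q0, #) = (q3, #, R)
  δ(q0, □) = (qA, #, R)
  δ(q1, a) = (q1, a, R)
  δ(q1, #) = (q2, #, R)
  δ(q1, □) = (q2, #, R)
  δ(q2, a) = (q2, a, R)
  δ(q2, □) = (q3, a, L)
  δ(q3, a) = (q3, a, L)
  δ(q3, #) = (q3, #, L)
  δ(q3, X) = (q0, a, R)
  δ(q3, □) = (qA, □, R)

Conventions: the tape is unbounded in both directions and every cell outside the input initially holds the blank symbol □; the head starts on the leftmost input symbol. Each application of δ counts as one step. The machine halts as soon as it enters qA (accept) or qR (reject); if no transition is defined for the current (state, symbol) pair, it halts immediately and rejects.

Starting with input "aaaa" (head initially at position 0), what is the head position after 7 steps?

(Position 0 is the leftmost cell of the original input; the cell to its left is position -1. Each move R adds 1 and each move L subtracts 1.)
Step 0: [q0]aaaa (head at position 0)
Step 1: δ(q0, a) = (q1, X, R)  ⊢  X[q1]aaa (head at position 1)
Step 2: δ(q1, a) = (q1, a, R)  ⊢  Xa[q1]aa (head at position 2)
Step 3: δ(q1, a) = (q1, a, R)  ⊢  Xaa[q1]a (head at position 3)
Step 4: δ(q1, a) = (q1, a, R)  ⊢  Xaaa[q1]□ (head at position 4)
Step 5: δ(q1, □) = (q2, #, R)  ⊢  Xaaa#[q2]□ (head at position 5)
Step 6: δ(q2, □) = (q3, a, L)  ⊢  Xaaa[q3]#a (head at position 4)
Step 7: δ(q3, #) = (q3, #, L)  ⊢  Xaa[q3]a#a (head at position 3)
Head position after 7 steps: 3

Final answer: Position 3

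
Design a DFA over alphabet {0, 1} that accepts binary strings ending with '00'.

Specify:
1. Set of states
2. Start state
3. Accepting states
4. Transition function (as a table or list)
One valid DFA (any DFA recognizing the same language is acceptable):
States: {q0, q1, q2}
Start: q0
Accepting: {q2}
Transitions (accepting states marked with *):
State | 0 | 1 | Accepting
-------------------------
q0    | q1 | q0 |  
q1    | q2 | q0 |  
q2    | q2 | q0 | *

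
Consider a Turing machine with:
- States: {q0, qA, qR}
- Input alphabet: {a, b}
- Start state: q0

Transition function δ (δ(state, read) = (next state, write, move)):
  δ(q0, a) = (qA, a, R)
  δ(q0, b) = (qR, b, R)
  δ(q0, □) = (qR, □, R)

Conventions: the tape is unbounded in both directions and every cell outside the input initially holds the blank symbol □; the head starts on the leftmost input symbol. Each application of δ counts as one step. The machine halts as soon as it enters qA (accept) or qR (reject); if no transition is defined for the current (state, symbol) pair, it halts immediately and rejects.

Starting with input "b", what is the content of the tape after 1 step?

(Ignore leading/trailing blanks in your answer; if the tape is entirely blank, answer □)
Step 0: [q0]b (head at position 0)
Step 1: δ(q0, b) = (qR, b, R)  ⊢  b[qR]□ (head at position 1)
Tape after 1 step (ignoring surrounding blanks): b

Final answer: Tape: b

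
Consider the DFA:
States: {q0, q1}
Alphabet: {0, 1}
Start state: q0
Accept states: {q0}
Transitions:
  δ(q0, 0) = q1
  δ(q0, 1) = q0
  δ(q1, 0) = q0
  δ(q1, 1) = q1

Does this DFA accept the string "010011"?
Processing string "010011":
  q0 --0--> q1
  q1 --1--> q1
  q1 --0--> q0
  q0 --0--> q1
  q1 --1--> q1
  q1 --1--> q1
Final state: q1
Accept states: {q0}
q1 is not an accept state, so the string is rejected.

Final answer: No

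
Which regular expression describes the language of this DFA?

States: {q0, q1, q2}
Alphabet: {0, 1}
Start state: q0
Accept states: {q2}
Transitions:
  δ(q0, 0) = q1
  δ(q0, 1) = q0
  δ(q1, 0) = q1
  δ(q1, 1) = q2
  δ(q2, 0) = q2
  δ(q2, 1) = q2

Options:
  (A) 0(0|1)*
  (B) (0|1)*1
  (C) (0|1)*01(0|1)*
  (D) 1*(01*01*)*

Testing sample strings against the DFA:
  '10' -> rejected
  '110' -> rejected
  '11000' -> rejected
  '00111' -> accepted
Checking each option for a counterexample:
  (A) 0(0|1)*: '0' is rejected by the DFA but matches the regex → eliminated
  (B) (0|1)*1: '1' is rejected by the DFA but matches the regex → eliminated
  (C) (0|1)*01(0|1)*: agrees with the DFA on all strings of length ≤ 4
  (D) 1*(01*01*)*: ε is rejected by the DFA but matches the regex → eliminated
Only (C) (0|1)*01(0|1)* is consistent with the DFA.

Final answer: (C) (0|1)*01(0|1)*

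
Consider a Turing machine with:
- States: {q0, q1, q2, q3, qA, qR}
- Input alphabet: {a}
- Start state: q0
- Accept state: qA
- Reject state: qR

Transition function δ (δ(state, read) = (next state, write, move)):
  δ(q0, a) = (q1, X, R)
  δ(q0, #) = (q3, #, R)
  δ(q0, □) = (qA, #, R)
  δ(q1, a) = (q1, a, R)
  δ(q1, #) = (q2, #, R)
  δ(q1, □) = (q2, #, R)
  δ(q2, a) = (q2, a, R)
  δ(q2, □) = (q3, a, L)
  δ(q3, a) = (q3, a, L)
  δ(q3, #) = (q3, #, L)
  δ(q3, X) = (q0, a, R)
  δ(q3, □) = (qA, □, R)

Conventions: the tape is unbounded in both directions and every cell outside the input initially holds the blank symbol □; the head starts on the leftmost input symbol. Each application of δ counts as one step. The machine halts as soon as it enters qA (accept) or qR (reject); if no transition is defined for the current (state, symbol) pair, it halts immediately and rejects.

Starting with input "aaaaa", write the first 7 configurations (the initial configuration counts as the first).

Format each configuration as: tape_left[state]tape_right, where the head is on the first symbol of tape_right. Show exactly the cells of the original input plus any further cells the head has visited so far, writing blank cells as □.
Step 0: [q0]aaaaa (head at position 0)
Step 1: δ(q0, a) = (q1, X, R)  ⊢  X[q1]aaaa (head at position 1)
Step 2: δ(q1, a) = (q1, a, R)  ⊢  Xa[q1]aaa (head at position 2)
Step 3: δ(q1, a) = (q1, a, R)  ⊢  Xaa[q1]aa (head at position 3)
Step 4: δ(q1, a) = (q1, a, R)  ⊢  Xaaa[q1]a (head at position 4)
Step 5: δ(q1, a) = (q1, a, R)  ⊢  Xaaaa[q1]□ (head at position 5)
Step 6: δ(q1, □) = (q2, #, R)  ⊢  Xaaaa#[q2]□ (head at position 6)

Final answer: [q0]aaaaa ⊢ X[q1]aaaa ⊢ Xa[q1]aaa ⊢ Xaa[q1]aa ⊢ Xaaa[q1]a ⊢ Xaaaa[q1]□ ⊢ Xaaaa#[q2]□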